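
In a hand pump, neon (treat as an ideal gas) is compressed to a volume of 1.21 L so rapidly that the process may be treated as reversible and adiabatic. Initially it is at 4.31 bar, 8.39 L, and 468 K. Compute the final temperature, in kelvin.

T₂ ≈ 1700 K

For a reversible adiabat TV^(γ−1) is constant, so T₂ = T₁ (V₁/V₂)^(γ−1).
γ = 5/3 for a monatomic ideal gas.
T₂ = 468 × (8.39/1.21)^(2/3) = 1702 K.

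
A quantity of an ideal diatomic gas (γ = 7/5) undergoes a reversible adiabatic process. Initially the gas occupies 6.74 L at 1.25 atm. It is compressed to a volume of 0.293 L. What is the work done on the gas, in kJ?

P₂ = P₁(V₁/V₂)^γ = 1.25×(6.74/0.293)^(7/5) = 100.8 atm.
For a reversible adiabat, W_by_gas = (P₁V₁ − P₂V₂)/(γ−1).
W_by = (126700×0.00674 − 1.021×10^7×0.000293) / (2/5) = -5347 J.
W_on_gas = −W_by = 5347 J.

W ≈ 5.35 kJ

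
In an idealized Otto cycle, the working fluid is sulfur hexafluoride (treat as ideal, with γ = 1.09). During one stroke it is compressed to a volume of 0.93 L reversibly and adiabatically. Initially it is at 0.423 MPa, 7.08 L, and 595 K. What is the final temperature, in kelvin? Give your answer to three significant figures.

Adiabatic: T₁V₁^(γ−1) = T₂V₂^(γ−1) ⇒ T₂ = T₁ (V₁/V₂)^(γ−1).
T₂ = 595 × (7.08/0.93)^(0.09) = 714.3 K.

T₂ ≈ 714 K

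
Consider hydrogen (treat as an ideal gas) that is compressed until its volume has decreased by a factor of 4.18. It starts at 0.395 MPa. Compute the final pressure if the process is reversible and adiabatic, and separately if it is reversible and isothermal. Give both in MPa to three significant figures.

adiabatic: 2.93 MPa; isothermal: 1.65 MPa

For a diatomic ideal gas γ = 7/5.
Isothermal: P₂ = P₁(V₁/V₂) = 0.395×4.18 = 1.651 MPa.
Adiabatic: P₂ = P₁(V₁/V₂)^γ = 0.395×4.18^(7/5) = 2.926 MPa.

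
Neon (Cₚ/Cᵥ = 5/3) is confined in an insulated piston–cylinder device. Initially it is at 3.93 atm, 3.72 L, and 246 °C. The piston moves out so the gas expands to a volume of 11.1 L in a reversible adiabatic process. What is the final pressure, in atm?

P₂ ≈ 0.635 atm

Adiabatic: P₁V₁^γ = P₂V₂^γ ⇒ P₂ = P₁ (V₁/V₂)^γ.
P₂ = 3.93 × (3.72/11.1)^(5/3) = 0.6355 atm.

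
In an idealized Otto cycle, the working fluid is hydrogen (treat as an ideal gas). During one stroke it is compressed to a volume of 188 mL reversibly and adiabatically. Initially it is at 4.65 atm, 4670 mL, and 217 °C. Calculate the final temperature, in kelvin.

For a reversible adiabat TV^(γ−1) is constant, so T₂ = T₁ (V₁/V₂)^(γ−1).
γ = 7/5 for a diatomic ideal gas.
T₁ = 217 °C = 490.1 K.
T₂ = 490.1 × (4670/188)^(2/5) = 1772 K.

T₂ ≈ 1770 K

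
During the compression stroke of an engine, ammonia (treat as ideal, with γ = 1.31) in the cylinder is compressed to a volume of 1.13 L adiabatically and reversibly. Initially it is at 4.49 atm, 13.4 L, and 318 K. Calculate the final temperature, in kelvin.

T₂ ≈ 685 K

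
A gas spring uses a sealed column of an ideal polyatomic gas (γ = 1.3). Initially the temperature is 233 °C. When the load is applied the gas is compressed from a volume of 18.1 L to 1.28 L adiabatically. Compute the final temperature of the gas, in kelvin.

T₂ ≈ 1120 K

Adiabatic: T₁V₁^(γ−1) = T₂V₂^(γ−1) ⇒ T₂ = T₁ (V₁/V₂)^(γ−1).
T₁ = 233 °C = 506.1 K.
T₂ = 506.1 × (18.1/1.28)^(0.3) = 1121 K.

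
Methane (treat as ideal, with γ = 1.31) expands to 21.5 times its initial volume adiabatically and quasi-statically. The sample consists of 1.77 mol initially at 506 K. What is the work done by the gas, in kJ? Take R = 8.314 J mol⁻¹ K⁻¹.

Adiabatic: T₁V₁^(γ−1) = T₂V₂^(γ−1) ⇒ T₂ = T₁ (V₁/V₂)^(γ−1).
T₂ = 506 × (1/21.5)^(0.31) = 195.5 K.
Q = 0, so ΔU = W_on_gas = nCᵥΔT with Cᵥ = R/(γ−1) = 26.82 J/(mol·K).
ΔU = 1.77 × 26.82 × (195.5 − 506) = -14740 J.
Work done by the gas = −ΔU = 14740 J.

W ≈ 14.7 kJ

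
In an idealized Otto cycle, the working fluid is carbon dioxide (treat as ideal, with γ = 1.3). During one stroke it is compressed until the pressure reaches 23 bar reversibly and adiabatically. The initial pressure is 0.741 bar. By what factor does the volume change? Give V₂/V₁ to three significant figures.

From PV^γ = const, V₂/V₁ = (P₁/P₂)^(1/γ).
V₂/V₁ = (0.741/23)^(0.769) = 0.07118.

V₂/V₁ ≈ 0.0712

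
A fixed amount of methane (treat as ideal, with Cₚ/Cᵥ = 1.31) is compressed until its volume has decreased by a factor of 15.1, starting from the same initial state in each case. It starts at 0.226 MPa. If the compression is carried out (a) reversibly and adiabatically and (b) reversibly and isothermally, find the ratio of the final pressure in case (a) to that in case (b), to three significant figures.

P_adiabatic / P_isothermal ≈ 2.32

Isothermal: P_b = P₁(V₁/V₂) = 0.226×15.1.
Adiabatic: P_a = P₁(V₁/V₂)^γ = 0.226×15.1^(1.31).
P_a/P_b = (V₁/V₂)^(γ−1) = 15.1^(0.31) = 2.32.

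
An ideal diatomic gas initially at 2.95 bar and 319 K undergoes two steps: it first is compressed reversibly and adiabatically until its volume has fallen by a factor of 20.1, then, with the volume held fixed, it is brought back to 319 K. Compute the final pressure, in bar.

For a diatomic ideal gas γ = 7/5.
Adiabatic step (PV^γ = const): P₂ = 2.95×20.1^(7/5) = 196.9 bar; T₂ = 319×20.1^(2/5) = 1059 K.
Isochoric: P₃ = P₂(T₃/T₂) = 196.9 × (319/1059) = 59.3 bar.

P₃ ≈ 59.3 bar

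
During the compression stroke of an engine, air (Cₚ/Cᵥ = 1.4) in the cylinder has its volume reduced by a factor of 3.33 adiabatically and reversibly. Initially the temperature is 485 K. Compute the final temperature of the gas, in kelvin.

T₂ ≈ 785 K

Adiabatic: T₁V₁^(γ−1) = T₂V₂^(γ−1) ⇒ T₂ = T₁ (V₁/V₂)^(γ−1).
T₂ = 485 × 3.33^(0.4) = 784.7 K.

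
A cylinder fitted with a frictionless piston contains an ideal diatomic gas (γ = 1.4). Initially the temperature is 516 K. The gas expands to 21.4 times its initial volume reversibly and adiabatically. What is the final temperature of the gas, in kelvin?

T₂ ≈ 152 K

For a reversible adiabat TV^(γ−1) is constant, so T₂ = T₁ (V₁/V₂)^(γ−1).
T₂ = 516 × (1/21.4)^(0.4) = 151.5 K.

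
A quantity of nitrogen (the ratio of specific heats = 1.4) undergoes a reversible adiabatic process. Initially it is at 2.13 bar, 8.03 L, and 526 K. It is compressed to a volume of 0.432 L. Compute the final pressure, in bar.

Adiabatic: P₁V₁^γ = P₂V₂^γ ⇒ P₂ = P₁ (V₁/V₂)^γ.
P₂ = 2.13 × (8.03/0.432)^(1.4) = 127.4 bar.

P₂ ≈ 127 bar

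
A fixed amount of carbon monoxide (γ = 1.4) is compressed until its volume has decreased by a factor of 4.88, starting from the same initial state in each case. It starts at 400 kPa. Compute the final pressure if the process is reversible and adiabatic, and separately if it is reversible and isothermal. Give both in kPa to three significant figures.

Isothermal: P₂ = P₁(V₁/V₂) = 400×4.88 = 1952 kPa.
Adiabatic: P₂ = P₁(V₁/V₂)^γ = 400×4.88^(1.4) = 3680 kPa.

adiabatic: 3680 kPa; isothermal: 1950 kPa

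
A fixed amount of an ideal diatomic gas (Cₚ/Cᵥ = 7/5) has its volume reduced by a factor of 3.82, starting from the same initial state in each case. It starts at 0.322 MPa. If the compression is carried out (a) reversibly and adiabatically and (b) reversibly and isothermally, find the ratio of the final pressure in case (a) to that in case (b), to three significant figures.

P_adiabatic / P_isothermal ≈ 1.71

Isothermal: P_b = P₁(V₁/V₂) = 0.322×3.82.
Adiabatic: P_a = P₁(V₁/V₂)^γ = 0.322×3.82^(7/5).
P_a/P_b = (V₁/V₂)^(γ−1) = 3.82^(2/5) = 1.709.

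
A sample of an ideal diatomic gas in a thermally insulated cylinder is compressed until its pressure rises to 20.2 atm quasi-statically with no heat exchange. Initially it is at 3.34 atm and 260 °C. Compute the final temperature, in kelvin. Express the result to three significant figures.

Adiabatic: T₂/T₁ = (P₂/P₁)^((γ−1)/γ).
For a diatomic ideal gas γ = 7/5, so (γ−1)/γ = 2/7.
T₁ = 260 °C = 533.1 K.
T₂ = 533.1 × (20.2/3.34)^(2/7) = 891.6 K.

T₂ ≈ 892 K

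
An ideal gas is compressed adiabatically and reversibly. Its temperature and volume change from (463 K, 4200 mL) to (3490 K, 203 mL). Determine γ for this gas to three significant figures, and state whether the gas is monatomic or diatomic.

TV^(γ−1) = const ⇒ γ − 1 = ln(T₂/T₁) / ln(V₁/V₂).
γ = 1 + ln(3490/463) / ln(4200/203) = 1.667.
γ ≈ 1.67 is close to 5/3, so the gas is monatomic.

γ ≈ 1.67; monatomic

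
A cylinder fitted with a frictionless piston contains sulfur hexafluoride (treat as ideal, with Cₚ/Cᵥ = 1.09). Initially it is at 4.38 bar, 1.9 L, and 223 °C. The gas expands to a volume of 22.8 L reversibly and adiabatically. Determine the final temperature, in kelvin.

T₂ ≈ 397 K

Adiabatic: T₁V₁^(γ−1) = T₂V₂^(γ−1) ⇒ T₂ = T₁ (V₁/V₂)^(γ−1).
T₁ = 223 °C = 496.1 K.
T₂ = 496.1 × (1.9/22.8)^(0.09) = 396.7 K.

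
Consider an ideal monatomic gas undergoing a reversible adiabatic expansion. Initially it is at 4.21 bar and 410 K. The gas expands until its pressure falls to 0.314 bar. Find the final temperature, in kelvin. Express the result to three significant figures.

T₂ ≈ 145 K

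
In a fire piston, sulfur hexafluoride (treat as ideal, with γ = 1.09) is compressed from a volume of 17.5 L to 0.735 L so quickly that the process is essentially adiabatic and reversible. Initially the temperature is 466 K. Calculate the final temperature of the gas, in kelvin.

For a reversible adiabat TV^(γ−1) is constant, so T₂ = T₁ (V₁/V₂)^(γ−1).
T₂ = 466 × (17.5/0.735)^(0.09) = 619.9 K.

T₂ ≈ 620 K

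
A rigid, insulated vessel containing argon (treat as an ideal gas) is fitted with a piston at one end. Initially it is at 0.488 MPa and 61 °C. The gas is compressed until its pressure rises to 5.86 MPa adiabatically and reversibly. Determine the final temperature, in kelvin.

T₂ ≈ 903 K

Adiabatic: T₂/T₁ = (P₂/P₁)^((γ−1)/γ).
For a monatomic ideal gas γ = 5/3, so (γ−1)/γ = 2/5.
T₁ = 61 °C = 334.1 K.
T₂ = 334.1 × (5.86/0.488)^(2/5) = 903.1 K.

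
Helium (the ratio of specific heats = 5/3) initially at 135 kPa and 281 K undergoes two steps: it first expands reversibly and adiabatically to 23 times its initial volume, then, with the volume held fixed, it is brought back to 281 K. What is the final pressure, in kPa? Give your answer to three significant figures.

Adiabatic step (PV^γ = const): P₂ = 135×(1/23)^(5/3) = 0.7258 kPa; T₂ = 281×(1/23)^(2/3) = 34.74 K.
Isochoric: P₃ = P₂(T₃/T₂) = 0.7258 × (281/34.74) = 5.87 kPa.

P₃ ≈ 5.87 kPa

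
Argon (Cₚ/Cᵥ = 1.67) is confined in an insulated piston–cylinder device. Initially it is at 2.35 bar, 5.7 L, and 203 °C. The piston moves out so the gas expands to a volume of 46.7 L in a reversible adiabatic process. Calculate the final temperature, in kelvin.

Adiabatic: T₁V₁^(γ−1) = T₂V₂^(γ−1) ⇒ T₂ = T₁ (V₁/V₂)^(γ−1).
T₁ = 203 °C = 476.1 K.
T₂ = 476.1 × (5.7/46.7)^(0.67) = 116.3 K.

T₂ ≈ 116 K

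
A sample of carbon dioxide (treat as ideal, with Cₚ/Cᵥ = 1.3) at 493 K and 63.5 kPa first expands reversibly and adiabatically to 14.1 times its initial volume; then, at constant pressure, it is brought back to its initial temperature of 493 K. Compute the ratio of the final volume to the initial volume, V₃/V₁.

V₃/V₁ ≈ 31.2

Adiabatic step: V₂/V₁ = 14.1; T₂ = T₁·(1/14.1)^(0.3) = 222.9 K.
Isobaric step: V₃/V₂ = T₃/T₂ = 493/222.9.
V₃/V₁ = (V₂/V₁)(V₃/V₂) = 14.1 × (493/222.9) = 31.19.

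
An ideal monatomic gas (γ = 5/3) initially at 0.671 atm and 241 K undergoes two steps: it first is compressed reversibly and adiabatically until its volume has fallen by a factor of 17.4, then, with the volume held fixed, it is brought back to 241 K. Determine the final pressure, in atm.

Adiabatic step (PV^γ = const): P₂ = 0.671×17.4^(5/3) = 78.4 atm; T₂ = 241×17.4^(2/3) = 1618 K.
Isochoric: P₃ = P₂(T₃/T₂) = 78.4 × (241/1618) = 11.68 atm.

P₃ ≈ 11.7 atm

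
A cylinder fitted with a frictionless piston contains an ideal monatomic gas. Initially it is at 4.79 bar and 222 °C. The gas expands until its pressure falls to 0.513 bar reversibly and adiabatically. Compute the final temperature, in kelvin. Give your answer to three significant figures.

Adiabatic: T₂/T₁ = (P₂/P₁)^((γ−1)/γ).
For a monatomic ideal gas γ = 5/3, so (γ−1)/γ = 2/5.
T₁ = 222 °C = 495.1 K.
T₂ = 495.1 × (0.513/4.79)^(2/5) = 202.6 K.

T₂ ≈ 203 K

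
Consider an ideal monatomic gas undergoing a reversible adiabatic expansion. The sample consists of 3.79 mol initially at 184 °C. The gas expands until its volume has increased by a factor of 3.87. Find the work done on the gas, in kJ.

W ≈ -12.8 kJ

For a reversible adiabat TV^(γ−1) is constant, so T₂ = T₁ (V₁/V₂)^(γ−1).
γ = 5/3 for a monatomic ideal gas, so γ−1 = 2/3.
T₁ = 184 °C = 457.1 K.
T₂ = 457.1 × (1/3.87)^(2/3) = 185.5 K.
Q = 0, so ΔU = W_on_gas = nCᵥΔT with Cᵥ = R/(γ−1) = 12.47 J/(mol·K).
ΔU = 3.79 × 12.47 × (185.5 − 457.1) = -12840 J.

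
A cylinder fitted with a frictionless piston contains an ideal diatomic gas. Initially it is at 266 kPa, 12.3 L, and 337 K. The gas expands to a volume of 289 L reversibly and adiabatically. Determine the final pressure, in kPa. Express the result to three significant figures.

Adiabatic: P₁V₁^γ = P₂V₂^γ ⇒ P₂ = P₁ (V₁/V₂)^γ.
γ = 7/5 for a diatomic ideal gas.
P₂ = 266 × (12.3/289)^(7/5) = 3.203 kPa.

P₂ ≈ 3.20 kPa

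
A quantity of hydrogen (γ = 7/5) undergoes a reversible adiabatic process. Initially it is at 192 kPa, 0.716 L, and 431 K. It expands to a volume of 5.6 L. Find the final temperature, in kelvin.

For a reversible adiabat TV^(γ−1) is constant, so T₂ = T₁ (V₁/V₂)^(γ−1).
T₂ = 431 × (0.716/5.6)^(2/5) = 189.3 K.

T₂ ≈ 189 K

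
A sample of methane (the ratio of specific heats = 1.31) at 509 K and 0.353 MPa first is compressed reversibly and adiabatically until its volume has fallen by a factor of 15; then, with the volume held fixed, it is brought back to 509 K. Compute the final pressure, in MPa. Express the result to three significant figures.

P₃ ≈ 5.29 MPa

Adiabatic step (PV^γ = const): P₂ = 0.353×15^(1.31) = 12.26 MPa; T₂ = 509×15^(0.31) = 1178 K.
Isochoric: P₃ = P₂(T₃/T₂) = 12.26 × (509/1178) = 5.295 MPa.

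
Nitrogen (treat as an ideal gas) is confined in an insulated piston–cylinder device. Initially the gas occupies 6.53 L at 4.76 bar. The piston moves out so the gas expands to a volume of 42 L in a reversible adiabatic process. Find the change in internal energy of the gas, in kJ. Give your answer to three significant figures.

ΔU ≈ -4.08 kJ

γ = 7/5 for a diatomic ideal gas.
P₂ = P₁(V₁/V₂)^γ = 4.76×(6.53/42)^(7/5) = 0.3515 bar.
For a reversible adiabat, W_by_gas = (P₁V₁ − P₂V₂)/(γ−1).
W_by = (476000×0.00653 − 35150×0.042) / (2/5) = 4080 J.
Q = 0 ⇒ ΔU = −W_by = -4080 J.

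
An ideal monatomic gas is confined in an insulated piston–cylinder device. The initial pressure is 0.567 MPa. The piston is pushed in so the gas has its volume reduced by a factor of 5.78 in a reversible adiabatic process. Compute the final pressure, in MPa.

P₂ ≈ 10.6 MPa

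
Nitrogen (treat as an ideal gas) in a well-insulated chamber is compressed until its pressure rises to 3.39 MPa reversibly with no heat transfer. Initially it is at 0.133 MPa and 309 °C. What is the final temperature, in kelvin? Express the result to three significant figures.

Along an adiabat T P^((1−γ)/γ) is constant, so T₂ = T₁ (P₂/P₁)^((γ−1)/γ).
For a diatomic ideal gas γ = 7/5, so (γ−1)/γ = 2/7.
T₁ = 309 °C = 582.1 K.
T₂ = 582.1 × (3.39/0.133)^(2/7) = 1468 K.

T₂ ≈ 1470 K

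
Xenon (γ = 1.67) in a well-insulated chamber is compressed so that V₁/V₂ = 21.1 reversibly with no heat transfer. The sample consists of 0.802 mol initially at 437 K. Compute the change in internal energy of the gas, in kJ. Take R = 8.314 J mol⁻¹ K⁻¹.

ΔU ≈ 29.2 kJ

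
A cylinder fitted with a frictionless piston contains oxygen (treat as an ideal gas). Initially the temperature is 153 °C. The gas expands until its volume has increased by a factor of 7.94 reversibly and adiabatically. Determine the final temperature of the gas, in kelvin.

T₂ ≈ 186 K

For a reversible adiabat TV^(γ−1) is constant, so T₂ = T₁ (V₁/V₂)^(γ−1).
For a diatomic ideal gas γ = 7/5, so γ−1 = 2/5.
T₁ = 153 °C = 426.1 K.
T₂ = 426.1 × (1/7.94)^(2/5) = 186.1 K.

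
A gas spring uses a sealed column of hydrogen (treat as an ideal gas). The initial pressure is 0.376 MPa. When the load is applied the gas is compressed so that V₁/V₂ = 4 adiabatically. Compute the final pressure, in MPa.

Adiabatic: P₁V₁^γ = P₂V₂^γ ⇒ P₂ = P₁ (V₁/V₂)^γ.
For a diatomic ideal gas γ = 7/5.
P₂ = 0.376 × 4^(7/5) = 2.619 MPa.

P₂ ≈ 2.62 MPa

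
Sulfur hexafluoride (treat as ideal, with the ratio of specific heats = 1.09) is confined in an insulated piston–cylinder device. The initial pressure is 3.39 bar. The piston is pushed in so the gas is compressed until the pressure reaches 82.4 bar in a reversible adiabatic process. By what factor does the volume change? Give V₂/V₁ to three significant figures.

V₂/V₁ ≈ 0.0535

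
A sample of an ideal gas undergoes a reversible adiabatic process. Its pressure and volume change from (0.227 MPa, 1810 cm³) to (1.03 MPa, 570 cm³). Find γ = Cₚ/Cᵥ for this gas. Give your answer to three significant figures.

γ ≈ 1.31

PV^γ = const ⇒ γ = ln(P₂/P₁) / ln(V₁/V₂).
γ = ln(1.03/0.227) / ln(1810/570) = 1.309.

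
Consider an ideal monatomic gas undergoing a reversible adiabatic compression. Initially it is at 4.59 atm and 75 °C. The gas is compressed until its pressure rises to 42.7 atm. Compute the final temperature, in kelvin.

T₂ ≈ 850 K

Adiabatic: T₂/T₁ = (P₂/P₁)^((γ−1)/γ).
For a monatomic ideal gas γ = 5/3, so (γ−1)/γ = 2/5.
T₁ = 75 °C = 348.1 K.
T₂ = 348.1 × (42.7/4.59)^(2/5) = 849.6 K.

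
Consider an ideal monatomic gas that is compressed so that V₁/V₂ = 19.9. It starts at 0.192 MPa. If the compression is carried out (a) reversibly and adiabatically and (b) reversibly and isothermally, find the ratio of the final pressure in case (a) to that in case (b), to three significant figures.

P_adiabatic / P_isothermal ≈ 7.34

For a monatomic ideal gas γ = 5/3.
Isothermal: P_b = P₁(V₁/V₂) = 0.192×19.9.
Adiabatic: P_a = P₁(V₁/V₂)^γ = 0.192×19.9^(5/3).
P_a/P_b = (V₁/V₂)^(γ−1) = 19.9^(2/3) = 7.343.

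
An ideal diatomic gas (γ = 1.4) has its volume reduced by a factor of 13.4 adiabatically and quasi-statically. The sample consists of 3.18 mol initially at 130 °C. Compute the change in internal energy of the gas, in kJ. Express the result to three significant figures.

ΔU ≈ 48.6 kJ

For a reversible adiabat TV^(γ−1) is constant, so T₂ = T₁ (V₁/V₂)^(γ−1).
T₁ = 130 °C = 403.1 K.
T₂ = 403.1 × 13.4^(0.4) = 1138 K.
Q = 0, so ΔU = W_on_gas = nCᵥΔT with Cᵥ = R/(γ−1) = 20.79 J/(mol·K).
ΔU = 3.18 × 20.79 × (1138 − 403.1) = 48600 J.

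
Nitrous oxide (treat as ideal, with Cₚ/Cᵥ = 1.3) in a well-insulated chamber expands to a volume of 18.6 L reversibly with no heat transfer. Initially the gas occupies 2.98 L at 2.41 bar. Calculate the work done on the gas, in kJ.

P₂ = P₁(V₁/V₂)^γ = 2.41×(2.98/18.6)^(1.3) = 0.2229 bar.
For a reversible adiabat, W_by_gas = (P₁V₁ − P₂V₂)/(γ−1).
W_by = (241000×0.00298 − 22290×0.0186) / (0.3) = 1012 J.
W_on_gas = −W_by = -1012 J.

W ≈ -1.01 kJ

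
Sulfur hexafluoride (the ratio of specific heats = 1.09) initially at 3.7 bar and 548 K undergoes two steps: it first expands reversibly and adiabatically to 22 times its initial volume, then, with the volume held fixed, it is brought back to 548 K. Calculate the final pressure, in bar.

P₃ ≈ 0.168 bar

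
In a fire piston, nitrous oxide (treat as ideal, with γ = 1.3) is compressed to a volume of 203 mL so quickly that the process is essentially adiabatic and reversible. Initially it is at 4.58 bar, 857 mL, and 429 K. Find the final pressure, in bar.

Adiabatic: P₁V₁^γ = P₂V₂^γ ⇒ P₂ = P₁ (V₁/V₂)^γ.
P₂ = 4.58 × (857/203)^(1.3) = 29.78 bar.

P₂ ≈ 29.8 bar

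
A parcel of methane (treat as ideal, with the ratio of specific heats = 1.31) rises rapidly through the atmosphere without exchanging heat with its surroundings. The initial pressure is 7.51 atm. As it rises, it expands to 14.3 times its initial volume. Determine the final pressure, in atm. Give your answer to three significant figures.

Since PV^γ is constant along a reversible adiabat, P₂ = P₁ (V₁/V₂)^γ.
P₂ = 7.51 × (1/14.3)^(1.31) = 0.2302 atm.

P₂ ≈ 0.230 atm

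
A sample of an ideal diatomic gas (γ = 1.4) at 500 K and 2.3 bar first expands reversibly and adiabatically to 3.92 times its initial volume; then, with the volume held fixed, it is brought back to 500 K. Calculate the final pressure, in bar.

P₃ ≈ 0.587 bar

Adiabatic step (PV^γ = const): P₂ = 2.3×(1/3.92)^(1.4) = 0.3397 bar; T₂ = 500×(1/3.92)^(0.4) = 289.5 K.
Isochoric: P₃ = P₂(T₃/T₂) = 0.3397 × (500/289.5) = 0.5867 bar.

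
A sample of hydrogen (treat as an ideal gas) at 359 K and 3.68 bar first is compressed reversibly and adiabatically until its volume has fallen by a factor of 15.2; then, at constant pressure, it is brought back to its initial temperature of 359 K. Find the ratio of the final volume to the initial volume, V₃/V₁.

For a diatomic ideal gas γ = 7/5.
Adiabatic step: V₂/V₁ = 0.06579; T₂ = T₁·15.2^(2/5) = 1066 K.
Isobaric step: V₃/V₂ = T₃/T₂ = 359/1066.
V₃/V₁ = (V₂/V₁)(V₃/V₂) = 0.06579 × (359/1066) = 0.02215.

V₃/V₁ ≈ 0.0222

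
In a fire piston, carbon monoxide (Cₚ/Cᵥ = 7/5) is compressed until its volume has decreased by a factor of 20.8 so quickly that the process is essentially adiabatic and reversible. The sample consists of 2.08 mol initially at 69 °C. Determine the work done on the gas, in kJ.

For a reversible adiabat TV^(γ−1) is constant, so T₂ = T₁ (V₁/V₂)^(γ−1).
T₁ = 69 °C = 342.1 K.
T₂ = 342.1 × 20.8^(2/5) = 1152 K.
Q = 0, so ΔU = W_on_gas = nCᵥΔT with Cᵥ = R/(γ−1) = 20.79 J/(mol·K).
ΔU = 2.08 × 20.79 × (1152 − 342.1) = 35010 J.

W ≈ 35.0 kJ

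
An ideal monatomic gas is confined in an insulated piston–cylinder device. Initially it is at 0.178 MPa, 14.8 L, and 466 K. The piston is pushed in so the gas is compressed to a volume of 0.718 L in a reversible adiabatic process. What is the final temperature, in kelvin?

Adiabatic: T₁V₁^(γ−1) = T₂V₂^(γ−1) ⇒ T₂ = T₁ (V₁/V₂)^(γ−1).
γ = 5/3 for a monatomic ideal gas.
T₂ = 466 × (14.8/0.718)^(2/3) = 3503 K.

T₂ ≈ 3500 K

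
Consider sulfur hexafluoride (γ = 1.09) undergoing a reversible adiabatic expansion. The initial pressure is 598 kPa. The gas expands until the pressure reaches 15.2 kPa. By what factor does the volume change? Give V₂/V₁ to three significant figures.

From PV^γ = const, V₂/V₁ = (P₁/P₂)^(1/γ).
V₂/V₁ = (598/15.2)^(0.917) = 29.05.

V₂/V₁ ≈ 29.1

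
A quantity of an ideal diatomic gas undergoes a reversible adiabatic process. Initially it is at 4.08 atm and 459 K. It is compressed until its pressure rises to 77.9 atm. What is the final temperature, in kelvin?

Along an adiabat T P^((1−γ)/γ) is constant, so T₂ = T₁ (P₂/P₁)^((γ−1)/γ).
For a diatomic ideal gas γ = 7/5, so (γ−1)/γ = 2/7.
T₂ = 459 × (77.9/4.08)^(2/7) = 1066 K.

T₂ ≈ 1070 K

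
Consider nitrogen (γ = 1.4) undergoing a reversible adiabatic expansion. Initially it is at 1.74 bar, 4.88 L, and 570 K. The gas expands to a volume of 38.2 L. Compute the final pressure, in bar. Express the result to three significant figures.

Since PV^γ is constant along a reversible adiabat, P₂ = P₁ (V₁/V₂)^γ.
P₂ = 1.74 × (4.88/38.2)^(1.4) = 0.0976 bar.

P₂ ≈ 0.0976 bar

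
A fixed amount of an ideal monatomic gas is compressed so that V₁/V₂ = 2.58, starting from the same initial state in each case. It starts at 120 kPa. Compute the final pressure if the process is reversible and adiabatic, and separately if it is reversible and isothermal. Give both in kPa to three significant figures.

For a monatomic ideal gas γ = 5/3.
Isothermal: P₂ = P₁(V₁/V₂) = 120×2.58 = 309.6 kPa.
Adiabatic: P₂ = P₁(V₁/V₂)^γ = 120×2.58^(5/3) = 582.4 kPa.

adiabatic: 582 kPa; isothermal: 310 kPa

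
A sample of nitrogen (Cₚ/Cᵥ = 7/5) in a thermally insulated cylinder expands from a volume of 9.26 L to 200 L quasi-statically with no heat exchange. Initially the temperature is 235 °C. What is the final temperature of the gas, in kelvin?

Adiabatic: T₁V₁^(γ−1) = T₂V₂^(γ−1) ⇒ T₂ = T₁ (V₁/V₂)^(γ−1).
T₁ = 235 °C = 508.1 K.
T₂ = 508.1 × (9.26/200)^(2/5) = 148.7 K.

T₂ ≈ 149 K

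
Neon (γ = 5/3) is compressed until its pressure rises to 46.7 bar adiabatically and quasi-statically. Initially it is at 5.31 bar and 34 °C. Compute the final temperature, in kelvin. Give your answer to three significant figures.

T₂ ≈ 733 K

Adiabatic: T₂/T₁ = (P₂/P₁)^((γ−1)/γ).
T₁ = 34 °C = 307.1 K.
T₂ = 307.1 × (46.7/5.31)^(2/5) = 732.9 K.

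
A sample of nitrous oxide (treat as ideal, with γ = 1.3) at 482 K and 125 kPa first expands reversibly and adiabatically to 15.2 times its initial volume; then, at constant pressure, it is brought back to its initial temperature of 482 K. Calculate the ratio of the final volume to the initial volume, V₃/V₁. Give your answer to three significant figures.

Adiabatic step: V₂/V₁ = 15.2; T₂ = T₁·(1/15.2)^(0.3) = 213.1 K.
Isobaric step: V₃/V₂ = T₃/T₂ = 482/213.1.
V₃/V₁ = (V₂/V₁)(V₃/V₂) = 15.2 × (482/213.1) = 34.39.

V₃/V₁ ≈ 34.4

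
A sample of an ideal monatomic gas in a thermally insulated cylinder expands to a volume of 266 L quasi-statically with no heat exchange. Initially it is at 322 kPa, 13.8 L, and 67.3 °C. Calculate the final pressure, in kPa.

P₂ ≈ 2.32 kPa

Since PV^γ is constant along a reversible adiabat, P₂ = P₁ (V₁/V₂)^γ.
γ = 5/3 for a monatomic ideal gas.
P₂ = 322 × (13.8/266)^(5/3) = 2.324 kPa.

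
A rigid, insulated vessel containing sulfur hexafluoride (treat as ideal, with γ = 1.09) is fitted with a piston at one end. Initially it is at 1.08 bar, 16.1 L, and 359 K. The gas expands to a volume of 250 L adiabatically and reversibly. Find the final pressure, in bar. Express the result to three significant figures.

P₂ ≈ 0.0543 bar

Since PV^γ is constant along a reversible adiabat, P₂ = P₁ (V₁/V₂)^γ.
P₂ = 1.08 × (16.1/250)^(1.09) = 0.05434 bar.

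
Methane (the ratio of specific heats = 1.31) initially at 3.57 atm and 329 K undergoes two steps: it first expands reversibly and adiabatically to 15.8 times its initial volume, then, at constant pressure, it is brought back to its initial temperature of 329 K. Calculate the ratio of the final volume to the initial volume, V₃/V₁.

V₃/V₁ ≈ 37.2

Adiabatic step: V₂/V₁ = 15.8; T₂ = T₁·(1/15.8)^(0.31) = 139.8 K.
Isobaric step: V₃/V₂ = T₃/T₂ = 329/139.8.
V₃/V₁ = (V₂/V₁)(V₃/V₂) = 15.8 × (329/139.8) = 37.17.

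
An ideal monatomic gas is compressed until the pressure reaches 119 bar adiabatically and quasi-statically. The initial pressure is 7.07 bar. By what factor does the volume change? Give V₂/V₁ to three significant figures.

From PV^γ = const, V₂/V₁ = (P₁/P₂)^(1/γ).
For a monatomic ideal gas γ = 5/3.
V₂/V₁ = (7.07/119)^(3/5) = 0.1838.

V₂/V₁ ≈ 0.184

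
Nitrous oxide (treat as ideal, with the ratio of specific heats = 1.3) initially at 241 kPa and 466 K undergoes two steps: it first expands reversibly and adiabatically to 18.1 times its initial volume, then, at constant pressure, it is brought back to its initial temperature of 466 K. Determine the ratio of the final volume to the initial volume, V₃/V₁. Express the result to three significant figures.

Adiabatic step: V₂/V₁ = 18.1; T₂ = T₁·(1/18.1)^(0.3) = 195.5 K.
Isobaric step: V₃/V₂ = T₃/T₂ = 466/195.5.
V₃/V₁ = (V₂/V₁)(V₃/V₂) = 18.1 × (466/195.5) = 43.15.

V₃/V₁ ≈ 43.2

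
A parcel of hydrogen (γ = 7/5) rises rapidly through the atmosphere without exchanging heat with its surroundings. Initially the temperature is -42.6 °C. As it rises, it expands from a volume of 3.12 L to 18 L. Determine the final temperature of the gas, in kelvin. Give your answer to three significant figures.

T₂ ≈ 114 K

Adiabatic: T₁V₁^(γ−1) = T₂V₂^(γ−1) ⇒ T₂ = T₁ (V₁/V₂)^(γ−1).
T₁ = -42.6 °C = 230.5 K.
T₂ = 230.5 × (3.12/18)^(2/5) = 114.4 K.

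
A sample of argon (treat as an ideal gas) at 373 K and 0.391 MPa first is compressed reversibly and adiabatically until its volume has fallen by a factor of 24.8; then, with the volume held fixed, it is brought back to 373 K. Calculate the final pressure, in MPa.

For a monatomic ideal gas γ = 5/3.
Adiabatic step (PV^γ = const): P₂ = 0.391×24.8^(5/3) = 82.46 MPa; T₂ = 373×24.8^(2/3) = 3172 K.
Isochoric: P₃ = P₂(T₃/T₂) = 82.46 × (373/3172) = 9.697 MPa.

P₃ ≈ 9.70 MPa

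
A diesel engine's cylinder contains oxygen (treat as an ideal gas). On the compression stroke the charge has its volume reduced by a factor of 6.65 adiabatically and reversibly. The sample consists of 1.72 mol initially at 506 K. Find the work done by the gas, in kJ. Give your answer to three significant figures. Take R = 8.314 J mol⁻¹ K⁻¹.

For a reversible adiabat TV^(γ−1) is constant, so T₂ = T₁ (V₁/V₂)^(γ−1).
γ = 7/5 for a diatomic ideal gas, so γ−1 = 2/5.
T₂ = 506 × 6.65^(2/5) = 1080 K.
Q = 0, so ΔU = W_on_gas = nCᵥΔT with Cᵥ = R/(γ−1) = 20.79 J/(mol·K).
ΔU = 1.72 × 20.79 × (1080 − 506) = 20510 J.
Work done by the gas = −ΔU = -20510 J.

W ≈ -20.5 kJ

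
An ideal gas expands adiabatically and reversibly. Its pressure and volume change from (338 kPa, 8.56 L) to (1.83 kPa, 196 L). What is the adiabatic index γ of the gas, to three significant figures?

γ ≈ 1.67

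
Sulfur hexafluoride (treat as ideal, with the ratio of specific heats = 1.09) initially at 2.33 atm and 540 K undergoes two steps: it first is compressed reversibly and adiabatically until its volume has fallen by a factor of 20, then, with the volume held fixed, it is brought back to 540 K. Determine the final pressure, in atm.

P₃ ≈ 46.6 atm

Adiabatic step (PV^γ = const): P₂ = 2.33×20^(1.09) = 61.02 atm; T₂ = 540×20^(0.09) = 707.1 K.
Isochoric: P₃ = P₂(T₃/T₂) = 61.02 × (540/707.1) = 46.6 atm.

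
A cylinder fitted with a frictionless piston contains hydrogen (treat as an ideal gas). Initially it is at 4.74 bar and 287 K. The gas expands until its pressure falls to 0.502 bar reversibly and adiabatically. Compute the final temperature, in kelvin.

Adiabatic: T₂/T₁ = (P₂/P₁)^((γ−1)/γ).
For a diatomic ideal gas γ = 7/5, so (γ−1)/γ = 2/7.
T₂ = 287 × (0.502/4.74)^(2/7) = 151.1 K.

T₂ ≈ 151 K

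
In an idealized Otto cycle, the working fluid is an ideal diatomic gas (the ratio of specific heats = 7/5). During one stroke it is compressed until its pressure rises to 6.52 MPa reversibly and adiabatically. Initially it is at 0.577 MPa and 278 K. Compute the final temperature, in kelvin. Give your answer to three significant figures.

T₂ ≈ 556 K

Adiabatic: T₂/T₁ = (P₂/P₁)^((γ−1)/γ).
T₂ = 278 × (6.52/0.577)^(2/7) = 555.8 K.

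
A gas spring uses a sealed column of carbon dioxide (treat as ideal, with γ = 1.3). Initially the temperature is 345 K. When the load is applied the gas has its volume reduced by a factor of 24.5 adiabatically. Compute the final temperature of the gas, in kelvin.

T₂ ≈ 901 K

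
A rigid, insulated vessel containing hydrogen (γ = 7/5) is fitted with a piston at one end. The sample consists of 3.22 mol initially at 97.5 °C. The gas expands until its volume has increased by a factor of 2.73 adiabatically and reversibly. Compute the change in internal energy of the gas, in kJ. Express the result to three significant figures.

Adiabatic: T₁V₁^(γ−1) = T₂V₂^(γ−1) ⇒ T₂ = T₁ (V₁/V₂)^(γ−1).
T₁ = 97.5 °C = 370.6 K.
T₂ = 370.6 × (1/2.73)^(2/5) = 248 K.
Q = 0, so ΔU = W_on_gas = nCᵥΔT with Cᵥ = R/(γ−1) = 20.79 J/(mol·K).
ΔU = 3.22 × 20.79 × (248 − 370.6) = -8207 J.

ΔU ≈ -8.21 kJ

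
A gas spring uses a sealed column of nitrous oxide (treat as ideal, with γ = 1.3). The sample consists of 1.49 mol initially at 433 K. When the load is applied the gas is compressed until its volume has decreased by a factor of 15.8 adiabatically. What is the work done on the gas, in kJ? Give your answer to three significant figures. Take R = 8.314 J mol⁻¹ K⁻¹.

W ≈ 23.0 kJ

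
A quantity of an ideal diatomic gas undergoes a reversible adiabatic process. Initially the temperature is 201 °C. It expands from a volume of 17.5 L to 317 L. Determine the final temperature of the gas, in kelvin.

T₂ ≈ 149 K

For a reversible adiabat TV^(γ−1) is constant, so T₂ = T₁ (V₁/V₂)^(γ−1).
For a diatomic ideal gas γ = 7/5, so γ−1 = 2/5.
T₁ = 201 °C = 474.1 K.
T₂ = 474.1 × (17.5/317)^(2/5) = 148.8 K.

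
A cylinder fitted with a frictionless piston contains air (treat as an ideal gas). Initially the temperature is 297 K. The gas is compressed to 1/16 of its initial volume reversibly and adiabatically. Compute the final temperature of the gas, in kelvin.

Adiabatic: T₁V₁^(γ−1) = T₂V₂^(γ−1) ⇒ T₂ = T₁ (V₁/V₂)^(γ−1).
For a diatomic ideal gas γ = 7/5, so γ−1 = 2/5.
T₂ = 297 × 16^(2/5) = 900.3 K.

T₂ ≈ 900 K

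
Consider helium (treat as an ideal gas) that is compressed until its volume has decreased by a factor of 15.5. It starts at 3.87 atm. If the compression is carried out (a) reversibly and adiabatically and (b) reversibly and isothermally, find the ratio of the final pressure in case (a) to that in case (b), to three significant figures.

P_adiabatic / P_isothermal ≈ 6.22

For a monatomic ideal gas γ = 5/3.
Isothermal: P_b = P₁(V₁/V₂) = 3.87×15.5.
Adiabatic: P_a = P₁(V₁/V₂)^γ = 3.87×15.5^(5/3).
P_a/P_b = (V₁/V₂)^(γ−1) = 15.5^(2/3) = 6.217.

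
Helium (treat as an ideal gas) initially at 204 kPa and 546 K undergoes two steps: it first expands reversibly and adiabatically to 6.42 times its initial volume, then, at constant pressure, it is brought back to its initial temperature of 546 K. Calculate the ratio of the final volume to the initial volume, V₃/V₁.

V₃/V₁ ≈ 22.2

For a monatomic ideal gas γ = 5/3.
Adiabatic step: V₂/V₁ = 6.42; T₂ = T₁·(1/6.42)^(2/3) = 158.1 K.
Isobaric step: V₃/V₂ = T₃/T₂ = 546/158.1.
V₃/V₁ = (V₂/V₁)(V₃/V₂) = 6.42 × (546/158.1) = 22.18.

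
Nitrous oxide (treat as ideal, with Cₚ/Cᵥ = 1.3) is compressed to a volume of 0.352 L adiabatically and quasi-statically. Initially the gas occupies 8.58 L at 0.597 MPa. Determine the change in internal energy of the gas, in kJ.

P₂ = P₁(V₁/V₂)^γ = 0.597×(8.58/0.352)^(1.3) = 37.93 MPa.
For a reversible adiabat, W_by_gas = (P₁V₁ − P₂V₂)/(γ−1).
W_by = (597000×0.00858 − 3.793×10^7×0.000352) / (0.3) = -27430 J.
Q = 0 ⇒ ΔU = −W_by = 27430 J.

ΔU ≈ 27.4 kJ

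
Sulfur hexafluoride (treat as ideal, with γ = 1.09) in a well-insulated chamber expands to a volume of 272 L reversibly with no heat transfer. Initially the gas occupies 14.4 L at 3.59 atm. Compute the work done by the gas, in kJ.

W ≈ 13.5 kJ

P₂ = P₁(V₁/V₂)^γ = 3.59×(14.4/272)^(1.09) = 0.1459 atm.
For a reversible adiabat, W_by_gas = (P₁V₁ − P₂V₂)/(γ−1).
W_by = (363800×0.0144 − 14780×0.272) / (0.09) = 13530 J.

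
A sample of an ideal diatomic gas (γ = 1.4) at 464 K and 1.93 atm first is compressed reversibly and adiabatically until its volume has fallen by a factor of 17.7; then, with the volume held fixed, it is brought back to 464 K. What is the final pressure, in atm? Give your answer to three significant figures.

Adiabatic step (PV^γ = const): P₂ = 1.93×17.7^(1.4) = 107.8 atm; T₂ = 464×17.7^(0.4) = 1465 K.
Isochoric: P₃ = P₂(T₃/T₂) = 107.8 × (464/1465) = 34.16 atm.

P₃ ≈ 34.2 atm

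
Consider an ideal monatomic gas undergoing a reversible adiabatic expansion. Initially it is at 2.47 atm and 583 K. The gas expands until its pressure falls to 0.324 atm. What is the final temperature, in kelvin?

Along an adiabat T P^((1−γ)/γ) is constant, so T₂ = T₁ (P₂/P₁)^((γ−1)/γ).
For a monatomic ideal gas γ = 5/3, so (γ−1)/γ = 2/5.
T₂ = 583 × (0.324/2.47)^(2/5) = 258.7 K.

T₂ ≈ 259 K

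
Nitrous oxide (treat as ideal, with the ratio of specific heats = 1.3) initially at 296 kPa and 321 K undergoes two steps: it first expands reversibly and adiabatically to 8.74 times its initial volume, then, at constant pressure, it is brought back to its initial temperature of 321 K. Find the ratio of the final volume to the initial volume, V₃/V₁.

Adiabatic step: V₂/V₁ = 8.74; T₂ = T₁·(1/8.74)^(0.3) = 167.5 K.
Isobaric step: V₃/V₂ = T₃/T₂ = 321/167.5.
V₃/V₁ = (V₂/V₁)(V₃/V₂) = 8.74 × (321/167.5) = 16.75.

V₃/V₁ ≈ 16.7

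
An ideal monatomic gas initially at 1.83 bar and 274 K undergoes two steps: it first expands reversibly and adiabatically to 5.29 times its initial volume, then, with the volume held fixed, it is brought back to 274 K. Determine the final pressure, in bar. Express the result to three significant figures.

P₃ ≈ 0.346 bar

For a monatomic ideal gas γ = 5/3.
Adiabatic step (PV^γ = const): P₂ = 1.83×(1/5.29)^(5/3) = 0.1139 bar; T₂ = 274×(1/5.29)^(2/3) = 90.25 K.
Isochoric: P₃ = P₂(T₃/T₂) = 0.1139 × (274/90.25) = 0.3459 bar.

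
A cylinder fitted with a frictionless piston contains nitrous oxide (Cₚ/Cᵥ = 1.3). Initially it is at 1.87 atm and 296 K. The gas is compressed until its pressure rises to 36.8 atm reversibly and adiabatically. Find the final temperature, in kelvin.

T₂ ≈ 589 K

Along an adiabat T P^((1−γ)/γ) is constant, so T₂ = T₁ (P₂/P₁)^((γ−1)/γ).
T₂ = 296 × (36.8/1.87)^(0.231) = 588.7 K.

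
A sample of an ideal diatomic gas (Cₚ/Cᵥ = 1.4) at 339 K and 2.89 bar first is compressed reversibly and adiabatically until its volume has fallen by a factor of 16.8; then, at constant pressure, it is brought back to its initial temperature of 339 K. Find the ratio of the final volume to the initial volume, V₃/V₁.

Adiabatic step: V₂/V₁ = 0.05952; T₂ = T₁·16.8^(0.4) = 1048 K.
Isobaric step: V₃/V₂ = T₃/T₂ = 339/1048.
V₃/V₁ = (V₂/V₁)(V₃/V₂) = 0.05952 × (339/1048) = 0.01926.

V₃/V₁ ≈ 0.0193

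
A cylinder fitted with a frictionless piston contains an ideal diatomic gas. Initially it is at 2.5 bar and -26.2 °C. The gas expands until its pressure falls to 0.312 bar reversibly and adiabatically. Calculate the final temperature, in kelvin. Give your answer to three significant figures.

T₂ ≈ 136 K

Adiabatic: T₂/T₁ = (P₂/P₁)^((γ−1)/γ).
For a diatomic ideal gas γ = 7/5, so (γ−1)/γ = 2/7.
T₁ = -26.2 °C = 246.9 K.
T₂ = 246.9 × (0.312/2.5)^(2/7) = 136.3 K.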